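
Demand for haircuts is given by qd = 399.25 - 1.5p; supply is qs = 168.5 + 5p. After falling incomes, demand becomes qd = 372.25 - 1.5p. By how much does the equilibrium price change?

Δp = -54/13

Original equilibrium: p* = 35.5, q* = 346.
New equilibrium: 372.25 - 1.5p = 168.5 + 5p, so 203.75 = 6.5p and p' = 815/26; q' = 372.25 − 1.5(815/26) = 4228/13.
Change in price: 815/26 − 35.5 = -54/13.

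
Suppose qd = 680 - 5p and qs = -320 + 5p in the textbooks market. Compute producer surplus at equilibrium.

Producer surplus = 3240

Equilibrium: 680 - 5p = -320 + 5p gives p* = 100, q* = 180.
Supply starts at p = 64 (where qs = 0).
PS = ½(100 − 64)(180) = 3240.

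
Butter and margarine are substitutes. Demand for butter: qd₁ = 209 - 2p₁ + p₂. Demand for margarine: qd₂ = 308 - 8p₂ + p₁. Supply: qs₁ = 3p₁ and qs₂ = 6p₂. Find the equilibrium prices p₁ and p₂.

Market 1: 209 - 2p₁ + p₂ = 3p₁ → 5p₁ - p₂ = 209.
Market 2: 14p₂ - p₁ = 308.
Eliminating p₂: 14×(1) + 1×(2) gives 69p₁ = 3234, so p₁ = 1078/23.
Back-substitute into (2): p₂ = (308 + 1×1078/23) / 14 = 583/23.

p₁ = 1078/23, p₂ = 583/23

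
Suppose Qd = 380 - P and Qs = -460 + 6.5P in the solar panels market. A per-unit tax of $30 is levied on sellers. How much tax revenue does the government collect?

Pre-tax equilibrium: P* = 112, Q* = 268.
Tax on sellers shifts supply to Qs = -460 + 6.5(P − 30) = -655 + 6.5P.
380 - P = -655 + 6.5P gives buyer price Pb = 138; sellers receive Ps = 138 − 30 = 108.
New quantity: Q = 380 − 1(138) = 242.
Revenue = 30 × 242 = 7260.

Tax revenue = 7260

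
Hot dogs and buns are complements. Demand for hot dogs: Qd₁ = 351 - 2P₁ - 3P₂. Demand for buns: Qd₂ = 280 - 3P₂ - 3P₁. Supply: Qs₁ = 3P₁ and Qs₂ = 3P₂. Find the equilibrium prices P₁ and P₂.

P₁ = 422/7, P₂ = 347/21

Market 1: 351 - 2P₁ - 3P₂ = 3P₁ → 5P₁ + 3P₂ = 351.
Market 2: 6P₂ + 3P₁ = 280.
Eliminating P₂: 6×(1) − 3×(2) gives 21P₁ = 1266, so P₁ = 422/7.
Back-substitute into (2): P₂ = (280 − 3×422/7) / 6 = 347/21.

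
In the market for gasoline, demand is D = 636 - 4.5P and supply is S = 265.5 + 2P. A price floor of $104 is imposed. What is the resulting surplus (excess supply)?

Equilibrium price would be P* = 57, so the floor at 104 binds.
At P = 104: D = 168, S = 473.5.
Surplus = 473.5 − 168 = 305.5.

Surplus = 305.5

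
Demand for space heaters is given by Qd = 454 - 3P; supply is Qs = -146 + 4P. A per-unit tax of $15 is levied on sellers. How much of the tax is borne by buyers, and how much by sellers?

Pre-tax equilibrium: P* = 600/7, Q* = 1378/7.
Tax on sellers shifts supply to Qs = -146 + 4(P − 15) = -206 + 4P.
454 - 3P = -206 + 4P gives buyer price Pb = 660/7; sellers receive Ps = 660/7 − 15 = 555/7.
New quantity: Q = 454 − 3(660/7) = 1198/7.
Buyer burden = 660/7 − 600/7 = 60/7; seller burden = 600/7 − 555/7 = 45/7.

Buyers bear 60/7, sellers bear 45/7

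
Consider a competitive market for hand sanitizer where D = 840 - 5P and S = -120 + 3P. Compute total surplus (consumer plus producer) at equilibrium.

Equilibrium: 840 - 5P = -120 + 3P gives P* = 120, Q* = 240.
Demand choke price: P = 168; supply starts at P = 40.
CS = ½(168 − 120)(240) = 5760; PS = ½(120 − 40)(240) = 9600.

Total surplus = 15360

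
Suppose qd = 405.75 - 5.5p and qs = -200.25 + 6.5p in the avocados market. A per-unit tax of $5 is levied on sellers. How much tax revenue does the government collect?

Pre-tax equilibrium: p* = 50.5, q* = 128.
Tax on sellers shifts supply to qs = -200.25 + 6.5(p − 5) = -232.75 + 6.5p.
405.75 - 5.5p = -232.75 + 6.5p gives buyer price pb = 1277/24; sellers receive ps = 1277/24 − 5 = 1157/24.
New quantity: q = 405.75 − 5.5(1277/24) = 5429/48.
Revenue = 5 × 5429/48 = 27145/48.

Tax revenue = 27145/48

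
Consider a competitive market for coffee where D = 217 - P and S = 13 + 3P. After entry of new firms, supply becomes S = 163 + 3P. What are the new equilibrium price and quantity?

P' = 13.5, Q' = 203.5

Original equilibrium: P* = 51, Q* = 166.
New equilibrium: 217 - P = 163 + 3P, so 54 = 4P and P' = 13.5; Q' = 217 − 1(13.5) = 203.5.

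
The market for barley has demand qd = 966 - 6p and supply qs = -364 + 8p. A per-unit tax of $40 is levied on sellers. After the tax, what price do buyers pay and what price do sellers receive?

Pre-tax equilibrium: p* = 95, q* = 396.
Tax on sellers shifts supply to qs = -364 + 8(p − 40) = -684 + 8p.
966 - 6p = -684 + 8p gives buyer price pb = 825/7; sellers receive ps = 825/7 − 40 = 545/7.
New quantity: q = 966 − 6(825/7) = 1812/7.

Buyers pay 825/7, sellers receive 545/7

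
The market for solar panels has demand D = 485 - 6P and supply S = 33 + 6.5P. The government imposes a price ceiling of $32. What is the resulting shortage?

Equilibrium price would be P* = 36.16, so the ceiling at 32 binds.
At P = 32: D = 485 − 6(32) = 293, S = 33 + 6.5(32) = 241.
Shortage = 293 − 241 = 52.

Shortage = 52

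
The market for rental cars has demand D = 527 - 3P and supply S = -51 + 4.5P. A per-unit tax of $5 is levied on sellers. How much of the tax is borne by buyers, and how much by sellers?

Buyers bear $3, sellers bear $2

Pre-tax equilibrium: P* = 1156/15, Q* = 295.8.
Tax on sellers shifts supply to S = -51 + 4.5(P − 5) = -73.5 + 4.5P.
527 - 3P = -73.5 + 4.5P gives buyer price Pb = 1201/15; sellers receive Ps = 1201/15 − 5 = 1126/15.
New quantity: Q = 527 − 3(1201/15) = 286.8.
Buyer burden = 1201/15 − 1156/15 = 3; seller burden = 1156/15 − 1126/15 = 2.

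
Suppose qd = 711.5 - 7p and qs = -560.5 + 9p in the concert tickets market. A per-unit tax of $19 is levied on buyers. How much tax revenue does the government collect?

Pre-tax equilibrium: p* = 79.5, q* = 155.
Tax on buyers shifts demand to qd = 711.5 − 7(p + 19) = 578.5 - 7p.
578.5 - 7p = -560.5 + 9p gives seller price ps = 71.1875; buyers pay pb = 71.1875 + 19 = 90.1875.
New quantity: q = 711.5 − 7(90.1875) = 80.1875.
Revenue = 19 × 80.1875 = 1523.5625.

Tax revenue = 1523.5625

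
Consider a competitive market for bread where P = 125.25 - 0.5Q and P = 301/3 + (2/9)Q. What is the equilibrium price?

Set the two price expressions equal: 125.25 - 0.5Q = 301/3 + (2/9)Q.
299/12 = (13/18)Q, so Q* = 34.5.
P* = 125.25 − (0.5)(34.5) = 108.

P* = 108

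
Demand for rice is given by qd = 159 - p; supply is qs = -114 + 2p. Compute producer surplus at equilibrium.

Producer surplus = 1156

Equilibrium: 159 - p = -114 + 2p gives p* = 91, q* = 68.
Supply starts at p = 57 (where qs = 0).
PS = ½(91 − 57)(68) = 1156.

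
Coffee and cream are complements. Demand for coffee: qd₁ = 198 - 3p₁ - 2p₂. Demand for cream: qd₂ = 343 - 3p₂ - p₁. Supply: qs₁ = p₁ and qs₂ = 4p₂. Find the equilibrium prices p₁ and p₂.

p₁ = 350/13, p₂ = 587/13

Market 1: 198 - 3p₁ - 2p₂ = p₁ → 4p₁ + 2p₂ = 198.
Market 2: 7p₂ + p₁ = 343.
Eliminating p₂: 7×(1) − 2×(2) gives 26p₁ = 700, so p₁ = 350/13.
Back-substitute into (2): p₂ = (343 − 1×350/13) / 7 = 587/13.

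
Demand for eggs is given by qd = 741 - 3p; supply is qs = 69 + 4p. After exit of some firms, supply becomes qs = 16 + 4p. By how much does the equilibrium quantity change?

Δq = -159/7

Original equilibrium: p* = 96, q* = 453.
New equilibrium: 741 - 3p = 16 + 4p, so 725 = 7p and p' = 725/7; q' = 741 − 3(725/7) = 3012/7.
Change in quantity: 3012/7 − 453 = -159/7.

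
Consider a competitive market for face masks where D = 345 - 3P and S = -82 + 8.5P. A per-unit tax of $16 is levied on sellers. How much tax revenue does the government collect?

Tax revenue = 72912/23

Pre-tax equilibrium: P* = 854/23, Q* = 5373/23.
Tax on sellers shifts supply to S = -82 + 8.5(P − 16) = -218 + 8.5P.
345 - 3P = -218 + 8.5P gives buyer price Pb = 1126/23; sellers receive Ps = 1126/23 − 16 = 758/23.
New quantity: Q = 345 − 3(1126/23) = 4557/23.
Revenue = 16 × 4557/23 = 72912/23.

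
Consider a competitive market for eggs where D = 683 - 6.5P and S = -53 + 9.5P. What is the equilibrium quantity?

Set D = S: 683 - 6.5P = -53 + 9.5P.
736 = 16P, so P* = 46.
Q* = 683 − 6.5(46) = 384.

Q* = 384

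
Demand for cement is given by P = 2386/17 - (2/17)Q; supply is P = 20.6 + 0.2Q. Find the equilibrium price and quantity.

Set the two price expressions equal: 2386/17 - (2/17)Q = 20.6 + 0.2Q.
10179/85 = (27/85)Q, so Q* = 377.
P* = 2386/17 − (2/17)(377) = 96.

P* = 96, Q* = 377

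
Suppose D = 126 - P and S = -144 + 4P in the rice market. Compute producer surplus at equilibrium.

Producer surplus = 648

Equilibrium: 126 - P = -144 + 4P gives P* = 54, Q* = 72.
Supply starts at P = 36 (where S = 0).
PS = ½(54 − 36)(72) = 648.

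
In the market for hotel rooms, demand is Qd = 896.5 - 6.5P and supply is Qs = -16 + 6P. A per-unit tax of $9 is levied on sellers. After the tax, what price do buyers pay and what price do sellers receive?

Pre-tax equilibrium: P* = 73, Q* = 422.
Tax on sellers shifts supply to Qs = -16 + 6(P − 9) = -70 + 6P.
896.5 - 6.5P = -70 + 6P gives buyer price Pb = 77.32; sellers receive Ps = 77.32 − 9 = 68.32.
New quantity: Q = 896.5 − 6.5(77.32) = 393.92.

Buyers pay $77.32, sellers receive $68.32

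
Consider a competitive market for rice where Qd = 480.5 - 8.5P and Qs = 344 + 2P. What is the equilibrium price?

Set Qd = Qs: 480.5 - 8.5P = 344 + 2P.
136.5 = 10.5P, so P* = 13.
Q* = 480.5 − 8.5(13) = 370.

P* = 13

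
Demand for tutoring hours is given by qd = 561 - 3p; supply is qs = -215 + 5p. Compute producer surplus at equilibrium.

Producer surplus = 7290

Equilibrium: 561 - 3p = -215 + 5p gives p* = 97, q* = 270.
Supply starts at p = 43 (where qs = 0).
PS = ½(97 − 43)(270) = 7290.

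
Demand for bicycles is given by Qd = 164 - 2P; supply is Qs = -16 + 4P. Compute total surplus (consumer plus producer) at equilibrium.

Equilibrium: 164 - 2P = -16 + 4P gives P* = 30, Q* = 104.
Demand choke price: P = 82; supply starts at P = 4.
CS = ½(82 − 30)(104) = 2704; PS = ½(30 − 4)(104) = 1352.

Total surplus = 4056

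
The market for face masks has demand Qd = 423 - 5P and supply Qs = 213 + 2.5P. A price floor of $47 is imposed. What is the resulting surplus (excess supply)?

Surplus = 142.5

Equilibrium price would be P* = 28, so the floor at 47 binds.
At P = 47: Qd = 188, Qs = 330.5.
Surplus = 330.5 − 188 = 142.5.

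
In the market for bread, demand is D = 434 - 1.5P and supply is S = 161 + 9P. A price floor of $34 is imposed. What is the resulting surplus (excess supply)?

Equilibrium price would be P* = 26, so the floor at 34 binds.
At P = 34: D = 383, S = 467.
Surplus = 467 − 383 = 84.

Surplus = 84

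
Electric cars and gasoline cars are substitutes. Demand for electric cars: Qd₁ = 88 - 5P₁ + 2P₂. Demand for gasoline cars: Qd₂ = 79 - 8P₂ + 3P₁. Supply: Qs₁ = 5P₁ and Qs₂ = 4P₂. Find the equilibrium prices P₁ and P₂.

Market 1: 88 - 5P₁ + 2P₂ = 5P₁ → 10P₁ - 2P₂ = 88.
Market 2: 12P₂ - 3P₁ = 79.
Eliminating P₂: 12×(1) + 2×(2) gives 114P₁ = 1214, so P₁ = 607/57.
Back-substitute into (2): P₂ = (79 + 3×607/57) / 12 = 527/57.

P₁ = 607/57, P₂ = 527/57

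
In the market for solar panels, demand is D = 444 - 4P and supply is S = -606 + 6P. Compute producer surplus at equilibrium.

Equilibrium: 444 - 4P = -606 + 6P gives P* = 105, Q* = 24.
Supply starts at P = 101 (where S = 0).
PS = ½(105 − 101)(24) = 48.

Producer surplus = 48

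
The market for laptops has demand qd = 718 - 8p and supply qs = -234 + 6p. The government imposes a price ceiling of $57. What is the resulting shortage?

Shortage = 154

Equilibrium price would be p* = 68, so the ceiling at 57 binds.
At p = 57: qd = 718 − 8(57) = 262, qs = -234 + 6(57) = 108.
Shortage = 262 − 108 = 154.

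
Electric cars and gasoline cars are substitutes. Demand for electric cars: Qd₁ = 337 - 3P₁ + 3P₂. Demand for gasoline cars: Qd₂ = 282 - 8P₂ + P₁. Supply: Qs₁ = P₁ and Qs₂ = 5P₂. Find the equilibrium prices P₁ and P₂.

P₁ = 5227/49, P₂ = 1465/49

Market 1: 337 - 3P₁ + 3P₂ = P₁ → 4P₁ - 3P₂ = 337.
Market 2: 13P₂ - P₁ = 282.
Eliminating P₂: 13×(1) + 3×(2) gives 49P₁ = 5227, so P₁ = 5227/49.
Back-substitute into (2): P₂ = (282 + 1×5227/49) / 13 = 1465/49.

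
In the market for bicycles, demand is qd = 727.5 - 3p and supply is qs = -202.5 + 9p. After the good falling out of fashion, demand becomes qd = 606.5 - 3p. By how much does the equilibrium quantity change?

Original equilibrium: p* = 77.5, q* = 495.
New equilibrium: 606.5 - 3p = -202.5 + 9p, so 809 = 12p and p' = 809/12; q' = 606.5 − 3(809/12) = 404.25.
Change in quantity: 404.25 − 495 = -90.75.

Δq = -90.75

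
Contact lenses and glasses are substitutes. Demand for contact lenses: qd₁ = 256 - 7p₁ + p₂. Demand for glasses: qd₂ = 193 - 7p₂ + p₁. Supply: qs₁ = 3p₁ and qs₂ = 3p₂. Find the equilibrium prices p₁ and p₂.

Market 1: 256 - 7p₁ + p₂ = 3p₁ → 10p₁ - p₂ = 256.
Market 2: 10p₂ - p₁ = 193.
Eliminating p₂: 10×(1) + 1×(2) gives 99p₁ = 2753, so p₁ = 2753/99.
Back-substitute into (2): p₂ = (193 + 1×2753/99) / 10 = 2186/99.

p₁ = 2753/99, p₂ = 2186/99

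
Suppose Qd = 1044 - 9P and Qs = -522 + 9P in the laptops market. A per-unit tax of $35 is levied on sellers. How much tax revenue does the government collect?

Tax revenue = 3622.5

Pre-tax equilibrium: P* = 87, Q* = 261.
Tax on sellers shifts supply to Qs = -522 + 9(P − 35) = -837 + 9P.
1044 - 9P = -837 + 9P gives buyer price Pb = 104.5; sellers receive Ps = 104.5 − 35 = 69.5.
New quantity: Q = 1044 − 9(104.5) = 103.5.
Revenue = 35 × 103.5 = 3622.5.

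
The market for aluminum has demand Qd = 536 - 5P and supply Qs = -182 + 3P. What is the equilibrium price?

P* = 89.75

Set Qd = Qs: 536 - 5P = -182 + 3P.
718 = 8P, so P* = 89.75.
Q* = 536 − 5(89.75) = 87.25.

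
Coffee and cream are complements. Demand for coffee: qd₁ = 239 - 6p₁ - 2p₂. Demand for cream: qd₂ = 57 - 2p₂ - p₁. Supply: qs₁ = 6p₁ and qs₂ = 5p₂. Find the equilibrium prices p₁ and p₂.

p₁ = 1559/82, p₂ = 445/82

Market 1: 239 - 6p₁ - 2p₂ = 6p₁ → 12p₁ + 2p₂ = 239.
Market 2: 7p₂ + p₁ = 57.
Eliminating p₂: 7×(1) − 2×(2) gives 82p₁ = 1559, so p₁ = 1559/82.
Back-substitute into (2): p₂ = (57 − 1×1559/82) / 7 = 445/82.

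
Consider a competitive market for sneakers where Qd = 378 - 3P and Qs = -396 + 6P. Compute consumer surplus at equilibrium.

Equilibrium: 378 - 3P = -396 + 6P gives P* = 86, Q* = 120.
Demand choke price (Qd = 0): P = 126.
CS = ½(126 − 86)(120) = 2400.

Consumer surplus = 2400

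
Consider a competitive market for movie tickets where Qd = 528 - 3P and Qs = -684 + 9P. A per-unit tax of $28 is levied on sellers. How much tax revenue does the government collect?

Tax revenue = 4536

Pre-tax equilibrium: P* = 101, Q* = 225.
Tax on sellers shifts supply to Qs = -684 + 9(P − 28) = -936 + 9P.
528 - 3P = -936 + 9P gives buyer price Pb = 122; sellers receive Ps = 122 − 28 = 94.
New quantity: Q = 528 − 3(122) = 162.
Revenue = 28 × 162 = 4536.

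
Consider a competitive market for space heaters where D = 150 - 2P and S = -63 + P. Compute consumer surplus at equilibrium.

Equilibrium: 150 - 2P = -63 + P gives P* = 71, Q* = 8.
Demand choke price (D = 0): P = 75.
CS = ½(75 − 71)(8) = 16.

Consumer surplus = 16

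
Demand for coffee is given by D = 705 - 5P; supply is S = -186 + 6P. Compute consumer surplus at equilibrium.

Equilibrium: 705 - 5P = -186 + 6P gives P* = 81, Q* = 300.
Demand choke price (D = 0): P = 141.
CS = ½(141 − 81)(300) = 9000.

Consumer surplus = 9000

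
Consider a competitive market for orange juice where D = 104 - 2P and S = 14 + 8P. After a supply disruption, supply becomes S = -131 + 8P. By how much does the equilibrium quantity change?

ΔQ = -29

Original equilibrium: P* = 9, Q* = 86.
New equilibrium: 104 - 2P = -131 + 8P, so 235 = 10P and P' = 23.5; Q' = 104 − 2(23.5) = 57.
Change in quantity: 57 − 86 = -29.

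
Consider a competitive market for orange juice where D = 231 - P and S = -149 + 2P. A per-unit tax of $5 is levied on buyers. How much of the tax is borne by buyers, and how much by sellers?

Buyers bear 10/3, sellers bear 5/3

Pre-tax equilibrium: P* = 380/3, Q* = 313/3.
Tax on buyers shifts demand to D = 231 − 1(P + 5) = 226 - P.
226 - P = -149 + 2P gives seller price Ps = 125; buyers pay Pb = 125 + 5 = 130.
New quantity: Q = 231 − 1(130) = 101.
Buyer burden = 130 − 380/3 = 10/3; seller burden = 380/3 − 125 = 5/3.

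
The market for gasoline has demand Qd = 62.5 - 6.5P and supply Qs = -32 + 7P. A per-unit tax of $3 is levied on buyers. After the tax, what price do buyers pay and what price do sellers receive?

Pre-tax equilibrium: P* = 7, Q* = 17.
Tax on buyers shifts demand to Qd = 62.5 − 6.5(P + 3) = 43 - 6.5P.
43 - 6.5P = -32 + 7P gives seller price Ps = 50/9; buyers pay Pb = 50/9 + 3 = 77/9.
New quantity: Q = 62.5 − 6.5(77/9) = 62/9.

Buyers pay 77/9, sellers receive 50/9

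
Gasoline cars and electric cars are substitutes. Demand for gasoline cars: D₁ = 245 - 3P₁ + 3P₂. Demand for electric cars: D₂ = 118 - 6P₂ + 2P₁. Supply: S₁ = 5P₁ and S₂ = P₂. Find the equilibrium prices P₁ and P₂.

Market 1: 245 - 3P₁ + 3P₂ = 5P₁ → 8P₁ - 3P₂ = 245.
Market 2: 7P₂ - 2P₁ = 118.
Eliminating P₂: 7×(1) + 3×(2) gives 50P₁ = 2069, so P₁ = 41.38.
Back-substitute into (2): P₂ = (118 + 2×41.38) / 7 = 28.68.

P₁ = 41.38, P₂ = 28.68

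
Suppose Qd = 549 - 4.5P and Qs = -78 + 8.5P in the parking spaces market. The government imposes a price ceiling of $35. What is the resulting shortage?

Shortage = 172

Equilibrium price would be P* = 627/13, so the ceiling at 35 binds.
At P = 35: Qd = 549 − 4.5(35) = 391.5, Qs = -78 + 8.5(35) = 219.5.
Shortage = 391.5 − 219.5 = 172.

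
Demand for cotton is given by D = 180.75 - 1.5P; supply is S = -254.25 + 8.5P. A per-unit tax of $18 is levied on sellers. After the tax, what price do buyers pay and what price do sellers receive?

Pre-tax equilibrium: P* = 43.5, Q* = 115.5.
Tax on sellers shifts supply to S = -254.25 + 8.5(P − 18) = -407.25 + 8.5P.
180.75 - 1.5P = -407.25 + 8.5P gives buyer price Pb = 58.8; sellers receive Ps = 58.8 − 18 = 40.8.
New quantity: Q = 180.75 − 1.5(58.8) = 92.55.

Buyers pay $58.8, sellers receive $40.8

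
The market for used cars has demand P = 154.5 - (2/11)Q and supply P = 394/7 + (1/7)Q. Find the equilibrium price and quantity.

P* = 99.5, Q* = 302.5

Set the two price expressions equal: 154.5 - (2/11)Q = 394/7 + (1/7)Q.
1375/14 = (25/77)Q, so Q* = 302.5.
P* = 154.5 − (2/11)(302.5) = 99.5.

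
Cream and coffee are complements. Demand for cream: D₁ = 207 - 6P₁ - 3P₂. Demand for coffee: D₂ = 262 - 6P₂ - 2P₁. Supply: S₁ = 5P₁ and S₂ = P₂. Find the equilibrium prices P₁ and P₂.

P₁ = 663/71, P₂ = 2468/71

Market 1: 207 - 6P₁ - 3P₂ = 5P₁ → 11P₁ + 3P₂ = 207.
Market 2: 7P₂ + 2P₁ = 262.
Eliminating P₂: 7×(1) − 3×(2) gives 71P₁ = 663, so P₁ = 663/71.
Back-substitute into (2): P₂ = (262 − 2×663/71) / 7 = 2468/71.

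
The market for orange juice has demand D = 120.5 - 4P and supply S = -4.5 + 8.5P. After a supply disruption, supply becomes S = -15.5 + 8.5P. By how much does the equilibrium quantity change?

ΔQ = -3.52

Original equilibrium: P* = 10, Q* = 80.5.
New equilibrium: 120.5 - 4P = -15.5 + 8.5P, so 136 = 12.5P and P' = 10.88; Q' = 120.5 − 4(10.88) = 76.98.
Change in quantity: 76.98 − 80.5 = -3.52.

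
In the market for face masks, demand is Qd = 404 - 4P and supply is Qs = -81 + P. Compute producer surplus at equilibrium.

Equilibrium: 404 - 4P = -81 + P gives P* = 97, Q* = 16.
Supply starts at P = 81 (where Qs = 0).
PS = ½(97 − 81)(16) = 128.

Producer surplus = 128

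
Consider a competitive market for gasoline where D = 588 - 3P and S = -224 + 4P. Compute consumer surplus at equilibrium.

Consumer surplus = 9600

Equilibrium: 588 - 3P = -224 + 4P gives P* = 116, Q* = 240.
Demand choke price (D = 0): P = 196.
CS = ½(196 − 116)(240) = 9600.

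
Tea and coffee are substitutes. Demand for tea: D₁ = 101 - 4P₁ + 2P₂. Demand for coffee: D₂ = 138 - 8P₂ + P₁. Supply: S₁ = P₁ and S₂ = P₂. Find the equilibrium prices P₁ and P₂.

Market 1: 101 - 4P₁ + 2P₂ = P₁ → 5P₁ - 2P₂ = 101.
Market 2: 9P₂ - P₁ = 138.
Eliminating P₂: 9×(1) + 2×(2) gives 43P₁ = 1185, so P₁ = 1185/43.
Back-substitute into (2): P₂ = (138 + 1×1185/43) / 9 = 791/43.

P₁ = 1185/43, P₂ = 791/43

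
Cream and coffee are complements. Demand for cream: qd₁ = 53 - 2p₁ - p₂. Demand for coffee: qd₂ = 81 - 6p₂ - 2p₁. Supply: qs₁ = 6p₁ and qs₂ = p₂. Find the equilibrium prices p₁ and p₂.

Market 1: 53 - 2p₁ - p₂ = 6p₁ → 8p₁ + p₂ = 53.
Market 2: 7p₂ + 2p₁ = 81.
Eliminating p₂: 7×(1) − 1×(2) gives 54p₁ = 290, so p₁ = 145/27.
Back-substitute into (2): p₂ = (81 − 2×145/27) / 7 = 271/27.

p₁ = 145/27, p₂ = 271/27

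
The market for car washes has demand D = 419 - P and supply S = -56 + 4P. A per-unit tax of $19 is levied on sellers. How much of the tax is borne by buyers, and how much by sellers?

Buyers bear $15.2, sellers bear $3.8

Pre-tax equilibrium: P* = 95, Q* = 324.
Tax on sellers shifts supply to S = -56 + 4(P − 19) = -132 + 4P.
419 - P = -132 + 4P gives buyer price Pb = 110.2; sellers receive Ps = 110.2 − 19 = 91.2.
New quantity: Q = 419 − 1(110.2) = 308.8.
Buyer burden = 110.2 − 95 = 15.2; seller burden = 95 − 91.2 = 3.8.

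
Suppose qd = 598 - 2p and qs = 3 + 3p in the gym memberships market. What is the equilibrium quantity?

q* = 360

Set qd = qs: 598 - 2p = 3 + 3p.
595 = 5p, so p* = 119.
q* = 598 − 2(119) = 360.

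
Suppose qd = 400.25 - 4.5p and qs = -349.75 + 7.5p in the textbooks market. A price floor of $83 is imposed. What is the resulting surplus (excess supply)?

Equilibrium price would be p* = 62.5, so the floor at 83 binds.
At p = 83: qd = 26.75, qs = 272.75.
Surplus = 272.75 − 26.75 = 246.

Surplus = 246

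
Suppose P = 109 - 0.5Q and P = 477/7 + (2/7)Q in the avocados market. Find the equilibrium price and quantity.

P* = 83, Q* = 52

Set the two price expressions equal: 109 - 0.5Q = 477/7 + (2/7)Q.
286/7 = (11/14)Q, so Q* = 52.
P* = 109 − (0.5)(52) = 83.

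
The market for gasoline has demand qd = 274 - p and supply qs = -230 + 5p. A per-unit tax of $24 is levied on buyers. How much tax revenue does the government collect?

Pre-tax equilibrium: p* = 84, q* = 190.
Tax on buyers shifts demand to qd = 274 − 1(p + 24) = 250 - p.
250 - p = -230 + 5p gives seller price ps = 80; buyers pay pb = 80 + 24 = 104.
New quantity: q = 274 − 1(104) = 170.
Revenue = 24 × 170 = 4080.

Tax revenue = 4080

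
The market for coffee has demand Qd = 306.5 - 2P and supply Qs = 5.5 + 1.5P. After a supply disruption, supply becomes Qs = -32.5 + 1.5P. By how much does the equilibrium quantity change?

Original equilibrium: P* = 86, Q* = 134.5.
New equilibrium: 306.5 - 2P = -32.5 + 1.5P, so 339 = 3.5P and P' = 678/7; Q' = 306.5 − 2(678/7) = 1579/14.
Change in quantity: 1579/14 − 134.5 = -152/7.

ΔQ = -152/7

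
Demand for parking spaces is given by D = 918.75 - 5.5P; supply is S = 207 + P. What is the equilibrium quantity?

Q* = 316.5

Set D = S: 918.75 - 5.5P = 207 + P.
711.75 = 6.5P, so P* = 109.5.
Q* = 918.75 − 5.5(109.5) = 316.5.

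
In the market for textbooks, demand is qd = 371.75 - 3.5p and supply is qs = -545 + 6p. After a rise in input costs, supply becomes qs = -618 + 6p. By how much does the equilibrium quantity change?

Original equilibrium: p* = 96.5, q* = 34.
New equilibrium: 371.75 - 3.5p = -618 + 6p, so 989.75 = 9.5p and p' = 3959/38; q' = 371.75 − 3.5(3959/38) = 135/19.
Change in quantity: 135/19 − 34 = -511/19.

Δq = -511/19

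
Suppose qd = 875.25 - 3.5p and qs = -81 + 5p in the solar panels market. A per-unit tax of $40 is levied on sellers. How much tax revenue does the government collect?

Tax revenue = 271420/17

Pre-tax equilibrium: p* = 112.5, q* = 481.5.
Tax on sellers shifts supply to qs = -81 + 5(p − 40) = -281 + 5p.
875.25 - 3.5p = -281 + 5p gives buyer price pb = 4625/34; sellers receive ps = 4625/34 − 40 = 3265/34.
New quantity: q = 875.25 − 3.5(4625/34) = 13571/34.
Revenue = 40 × 13571/34 = 271420/17.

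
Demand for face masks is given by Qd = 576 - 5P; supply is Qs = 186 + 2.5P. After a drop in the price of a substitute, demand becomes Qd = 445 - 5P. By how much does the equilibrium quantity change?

Original equilibrium: P* = 52, Q* = 316.
New equilibrium: 445 - 5P = 186 + 2.5P, so 259 = 7.5P and P' = 518/15; Q' = 445 − 5(518/15) = 817/3.
Change in quantity: 817/3 − 316 = -131/3.

ΔQ = -131/3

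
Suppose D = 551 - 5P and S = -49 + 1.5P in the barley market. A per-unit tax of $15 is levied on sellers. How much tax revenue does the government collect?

Pre-tax equilibrium: P* = 1200/13, Q* = 1163/13.
Tax on sellers shifts supply to S = -49 + 1.5(P − 15) = -71.5 + 1.5P.
551 - 5P = -71.5 + 1.5P gives buyer price Pb = 1245/13; sellers receive Ps = 1245/13 − 15 = 1050/13.
New quantity: Q = 551 − 5(1245/13) = 938/13.
Revenue = 15 × 938/13 = 14070/13.

Tax revenue = 14070/13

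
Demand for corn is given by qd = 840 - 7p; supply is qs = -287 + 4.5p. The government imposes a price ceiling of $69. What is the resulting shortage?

Shortage = 333.5

Equilibrium price would be p* = 98, so the ceiling at 69 binds.
At p = 69: qd = 840 − 7(69) = 357, qs = -287 + 4.5(69) = 23.5.
Shortage = 357 − 23.5 = 333.5.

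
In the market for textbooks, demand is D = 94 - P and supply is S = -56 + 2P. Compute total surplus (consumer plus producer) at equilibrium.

Equilibrium: 94 - P = -56 + 2P gives P* = 50, Q* = 44.
Demand choke price: P = 94; supply starts at P = 28.
CS = ½(94 − 50)(44) = 968; PS = ½(50 − 28)(44) = 484.

Total surplus = 1452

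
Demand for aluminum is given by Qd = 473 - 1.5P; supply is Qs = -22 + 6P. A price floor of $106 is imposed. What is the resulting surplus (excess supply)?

Equilibrium price would be P* = 66, so the floor at 106 binds.
At P = 106: Qd = 314, Qs = 614.
Surplus = 614 − 314 = 300.

Surplus = 300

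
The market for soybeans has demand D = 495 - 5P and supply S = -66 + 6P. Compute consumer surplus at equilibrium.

Equilibrium: 495 - 5P = -66 + 6P gives P* = 51, Q* = 240.
Demand choke price (D = 0): P = 99.
CS = ½(99 − 51)(240) = 5760.

Consumer surplus = 5760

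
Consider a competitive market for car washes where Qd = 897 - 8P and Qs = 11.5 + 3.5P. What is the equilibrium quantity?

Q* = 281

Set Qd = Qs: 897 - 8P = 11.5 + 3.5P.
885.5 = 11.5P, so P* = 77.
Q* = 897 − 8(77) = 281.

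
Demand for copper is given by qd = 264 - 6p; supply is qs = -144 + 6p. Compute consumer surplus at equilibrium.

Consumer surplus = 300

Equilibrium: 264 - 6p = -144 + 6p gives p* = 34, q* = 60.
Demand choke price (qd = 0): p = 44.
CS = ½(44 − 34)(60) = 300.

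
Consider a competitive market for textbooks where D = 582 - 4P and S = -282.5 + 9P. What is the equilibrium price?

Set D = S: 582 - 4P = -282.5 + 9P.
864.5 = 13P, so P* = 66.5.
Q* = 582 − 4(66.5) = 316.

P* = 66.5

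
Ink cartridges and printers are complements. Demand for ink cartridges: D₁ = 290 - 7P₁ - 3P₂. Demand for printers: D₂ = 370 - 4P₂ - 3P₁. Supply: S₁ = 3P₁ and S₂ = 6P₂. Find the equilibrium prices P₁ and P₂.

P₁ = 1790/91, P₂ = 2830/91

Market 1: 290 - 7P₁ - 3P₂ = 3P₁ → 10P₁ + 3P₂ = 290.
Market 2: 10P₂ + 3P₁ = 370.
Eliminating P₂: 10×(1) − 3×(2) gives 91P₁ = 1790, so P₁ = 1790/91.
Back-substitute into (2): P₂ = (370 − 3×1790/91) / 10 = 2830/91.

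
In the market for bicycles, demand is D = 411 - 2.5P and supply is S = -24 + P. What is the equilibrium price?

Set D = S: 411 - 2.5P = -24 + P.
435 = 3.5P, so P* = 870/7.
Q* = 411 − 2.5(870/7) = 702/7.

P* = 870/7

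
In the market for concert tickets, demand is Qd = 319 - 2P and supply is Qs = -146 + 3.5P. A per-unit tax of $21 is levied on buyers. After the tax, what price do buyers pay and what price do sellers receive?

Buyers pay 1077/11, sellers receive 846/11

Pre-tax equilibrium: P* = 930/11, Q* = 1649/11.
Tax on buyers shifts demand to Qd = 319 − 2(P + 21) = 277 - 2P.
277 - 2P = -146 + 3.5P gives seller price Ps = 846/11; buyers pay Pb = 846/11 + 21 = 1077/11.
New quantity: Q = 319 − 2(1077/11) = 1355/11.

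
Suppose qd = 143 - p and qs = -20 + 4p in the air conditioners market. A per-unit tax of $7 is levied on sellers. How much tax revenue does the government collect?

Tax revenue = 733.6

Pre-tax equilibrium: p* = 32.6, q* = 110.4.
Tax on sellers shifts supply to qs = -20 + 4(p − 7) = -48 + 4p.
143 - p = -48 + 4p gives buyer price pb = 38.2; sellers receive ps = 38.2 − 7 = 31.2.
New quantity: q = 143 − 1(38.2) = 104.8.
Revenue = 7 × 104.8 = 733.6.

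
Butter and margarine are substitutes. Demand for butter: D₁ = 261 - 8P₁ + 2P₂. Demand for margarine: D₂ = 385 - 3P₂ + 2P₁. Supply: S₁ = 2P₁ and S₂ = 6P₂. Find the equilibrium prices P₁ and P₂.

Market 1: 261 - 8P₁ + 2P₂ = 2P₁ → 10P₁ - 2P₂ = 261.
Market 2: 9P₂ - 2P₁ = 385.
Eliminating P₂: 9×(1) + 2×(2) gives 86P₁ = 3119, so P₁ = 3119/86.
Back-substitute into (2): P₂ = (385 + 2×3119/86) / 9 = 2186/43.

P₁ = 3119/86, P₂ = 2186/43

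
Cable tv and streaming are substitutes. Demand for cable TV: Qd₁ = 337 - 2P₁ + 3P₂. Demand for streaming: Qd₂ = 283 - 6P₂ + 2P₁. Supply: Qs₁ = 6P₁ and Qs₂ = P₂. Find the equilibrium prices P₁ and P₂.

P₁ = 64.16, P₂ = 58.76

Market 1: 337 - 2P₁ + 3P₂ = 6P₁ → 8P₁ - 3P₂ = 337.
Market 2: 7P₂ - 2P₁ = 283.
Eliminating P₂: 7×(1) + 3×(2) gives 50P₁ = 3208, so P₁ = 64.16.
Back-substitute into (2): P₂ = (283 + 2×64.16) / 7 = 58.76.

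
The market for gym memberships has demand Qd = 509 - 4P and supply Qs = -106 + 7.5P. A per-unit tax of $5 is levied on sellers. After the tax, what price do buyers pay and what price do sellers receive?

Buyers pay 1305/23, sellers receive 1190/23

Pre-tax equilibrium: P* = 1230/23, Q* = 6787/23.
Tax on sellers shifts supply to Qs = -106 + 7.5(P − 5) = -143.5 + 7.5P.
509 - 4P = -143.5 + 7.5P gives buyer price Pb = 1305/23; sellers receive Ps = 1305/23 − 5 = 1190/23.
New quantity: Q = 509 − 4(1305/23) = 6487/23.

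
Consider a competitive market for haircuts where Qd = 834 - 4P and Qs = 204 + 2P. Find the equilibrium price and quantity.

Set Qd = Qs: 834 - 4P = 204 + 2P.
630 = 6P, so P* = 105.
Q* = 834 − 4(105) = 414.

P* = 105, Q* = 414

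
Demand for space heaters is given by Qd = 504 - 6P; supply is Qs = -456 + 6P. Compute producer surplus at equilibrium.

Producer surplus = 48

Equilibrium: 504 - 6P = -456 + 6P gives P* = 80, Q* = 24.
Supply starts at P = 76 (where Qs = 0).
PS = ½(80 − 76)(24) = 48.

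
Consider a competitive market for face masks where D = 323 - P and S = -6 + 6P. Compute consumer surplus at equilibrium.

Equilibrium: 323 - P = -6 + 6P gives P* = 47, Q* = 276.
Demand choke price (D = 0): P = 323.
CS = ½(323 − 47)(276) = 38088.

Consumer surplus = 38088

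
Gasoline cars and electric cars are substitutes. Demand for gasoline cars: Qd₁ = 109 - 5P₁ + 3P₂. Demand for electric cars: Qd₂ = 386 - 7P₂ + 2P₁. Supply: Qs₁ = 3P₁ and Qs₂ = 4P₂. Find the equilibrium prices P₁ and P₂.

Market 1: 109 - 5P₁ + 3P₂ = 3P₁ → 8P₁ - 3P₂ = 109.
Market 2: 11P₂ - 2P₁ = 386.
Eliminating P₂: 11×(1) + 3×(2) gives 82P₁ = 2357, so P₁ = 2357/82.
Back-substitute into (2): P₂ = (386 + 2×2357/82) / 11 = 1653/41.

P₁ = 2357/82, P₂ = 1653/41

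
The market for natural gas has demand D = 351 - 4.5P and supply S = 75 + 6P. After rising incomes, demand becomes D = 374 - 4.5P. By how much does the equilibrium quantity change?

ΔQ = 92/7

Original equilibrium: P* = 184/7, Q* = 1629/7.
New equilibrium: 374 - 4.5P = 75 + 6P, so 299 = 10.5P and P' = 598/21; Q' = 374 − 4.5(598/21) = 1721/7.
Change in quantity: 1721/7 − 1629/7 = 92/7.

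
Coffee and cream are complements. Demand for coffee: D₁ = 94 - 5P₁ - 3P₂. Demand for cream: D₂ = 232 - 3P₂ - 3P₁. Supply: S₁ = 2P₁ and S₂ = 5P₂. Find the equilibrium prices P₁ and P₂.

P₁ = 56/47, P₂ = 1342/47

Market 1: 94 - 5P₁ - 3P₂ = 2P₁ → 7P₁ + 3P₂ = 94.
Market 2: 8P₂ + 3P₁ = 232.
Eliminating P₂: 8×(1) − 3×(2) gives 47P₁ = 56, so P₁ = 56/47.
Back-substitute into (2): P₂ = (232 − 3×56/47) / 8 = 1342/47.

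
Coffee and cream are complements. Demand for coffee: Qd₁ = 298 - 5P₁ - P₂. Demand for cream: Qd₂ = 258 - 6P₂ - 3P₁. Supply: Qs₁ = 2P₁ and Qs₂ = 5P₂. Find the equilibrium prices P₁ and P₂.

Market 1: 298 - 5P₁ - P₂ = 2P₁ → 7P₁ + P₂ = 298.
Market 2: 11P₂ + 3P₁ = 258.
Eliminating P₂: 11×(1) − 1×(2) gives 74P₁ = 3020, so P₁ = 1510/37.
Back-substitute into (2): P₂ = (258 − 3×1510/37) / 11 = 456/37.

P₁ = 1510/37, P₂ = 456/37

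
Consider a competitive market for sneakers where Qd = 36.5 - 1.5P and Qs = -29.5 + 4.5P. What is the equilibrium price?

P* = 11

Set Qd = Qs: 36.5 - 1.5P = -29.5 + 4.5P.
66 = 6P, so P* = 11.
Q* = 36.5 − 1.5(11) = 20.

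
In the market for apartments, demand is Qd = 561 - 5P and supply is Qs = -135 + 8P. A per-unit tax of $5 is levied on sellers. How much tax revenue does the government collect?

Tax revenue = 18065/13

Pre-tax equilibrium: P* = 696/13, Q* = 3813/13.
Tax on sellers shifts supply to Qs = -135 + 8(P − 5) = -175 + 8P.
561 - 5P = -175 + 8P gives buyer price Pb = 736/13; sellers receive Ps = 736/13 − 5 = 671/13.
New quantity: Q = 561 − 5(736/13) = 3613/13.
Revenue = 5 × 3613/13 = 18065/13.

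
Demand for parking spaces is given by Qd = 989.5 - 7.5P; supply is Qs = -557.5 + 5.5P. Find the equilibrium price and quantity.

P* = 119, Q* = 97

Set Qd = Qs: 989.5 - 7.5P = -557.5 + 5.5P.
1547 = 13P, so P* = 119.
Q* = 989.5 − 7.5(119) = 97.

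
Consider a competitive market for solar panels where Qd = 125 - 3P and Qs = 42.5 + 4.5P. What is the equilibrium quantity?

Q* = 92

Set Qd = Qs: 125 - 3P = 42.5 + 4.5P.
82.5 = 7.5P, so P* = 11.
Q* = 125 − 3(11) = 92.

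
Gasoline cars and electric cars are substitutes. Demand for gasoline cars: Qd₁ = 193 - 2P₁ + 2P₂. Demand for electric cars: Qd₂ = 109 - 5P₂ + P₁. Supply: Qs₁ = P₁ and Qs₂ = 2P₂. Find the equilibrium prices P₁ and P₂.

P₁ = 1569/19, P₂ = 520/19

Market 1: 193 - 2P₁ + 2P₂ = P₁ → 3P₁ - 2P₂ = 193.
Market 2: 7P₂ - P₁ = 109.
Eliminating P₂: 7×(1) + 2×(2) gives 19P₁ = 1569, so P₁ = 1569/19.
Back-substitute into (2): P₂ = (109 + 1×1569/19) / 7 = 520/19.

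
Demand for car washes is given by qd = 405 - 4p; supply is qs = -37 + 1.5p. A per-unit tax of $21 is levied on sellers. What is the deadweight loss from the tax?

Pre-tax equilibrium: p* = 884/11, q* = 919/11.
Tax on sellers shifts supply to qs = -37 + 1.5(p − 21) = -68.5 + 1.5p.
405 - 4p = -68.5 + 1.5p gives buyer price pb = 947/11; sellers receive ps = 947/11 − 21 = 716/11.
New quantity: q = 405 − 4(947/11) = 667/11.
DWL = ½ × 21 × (919/11 − 667/11) = 2646/11.

Deadweight loss = 2646/11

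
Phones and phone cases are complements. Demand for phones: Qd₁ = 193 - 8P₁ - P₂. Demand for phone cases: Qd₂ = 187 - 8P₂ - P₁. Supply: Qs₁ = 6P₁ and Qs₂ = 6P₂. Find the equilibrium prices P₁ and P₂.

Market 1: 193 - 8P₁ - P₂ = 6P₁ → 14P₁ + P₂ = 193.
Market 2: 14P₂ + P₁ = 187.
Eliminating P₂: 14×(1) − 1×(2) gives 195P₁ = 2515, so P₁ = 503/39.
Back-substitute into (2): P₂ = (187 − 1×503/39) / 14 = 485/39.

P₁ = 503/39, P₂ = 485/39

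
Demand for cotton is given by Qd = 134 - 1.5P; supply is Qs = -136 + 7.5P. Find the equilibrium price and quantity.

P* = 30, Q* = 89

Set Qd = Qs: 134 - 1.5P = -136 + 7.5P.
270 = 9P, so P* = 30.
Q* = 134 − 1.5(30) = 89.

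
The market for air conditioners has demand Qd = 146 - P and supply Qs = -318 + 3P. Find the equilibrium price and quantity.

P* = 116, Q* = 30

Set Qd = Qs: 146 - P = -318 + 3P.
464 = 4P, so P* = 116.
Q* = 146 − 1(116) = 30.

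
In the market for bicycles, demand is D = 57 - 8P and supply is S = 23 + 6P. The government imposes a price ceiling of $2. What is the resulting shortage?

Equilibrium price would be P* = 17/7, so the ceiling at 2 binds.
At P = 2: D = 57 − 8(2) = 41, S = 23 + 6(2) = 35.
Shortage = 41 − 35 = 6.

Shortage = 6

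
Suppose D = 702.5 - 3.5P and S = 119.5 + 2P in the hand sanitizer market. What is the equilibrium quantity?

Set D = S: 702.5 - 3.5P = 119.5 + 2P.
583 = 5.5P, so P* = 106.
Q* = 702.5 − 3.5(106) = 331.5.

Q* = 331.5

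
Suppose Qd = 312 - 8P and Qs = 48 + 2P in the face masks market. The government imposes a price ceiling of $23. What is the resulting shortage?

Shortage = 34

Equilibrium price would be P* = 26.4, so the ceiling at 23 binds.
At P = 23: Qd = 312 − 8(23) = 128, Qs = 48 + 2(23) = 94.
Shortage = 128 − 94 = 34.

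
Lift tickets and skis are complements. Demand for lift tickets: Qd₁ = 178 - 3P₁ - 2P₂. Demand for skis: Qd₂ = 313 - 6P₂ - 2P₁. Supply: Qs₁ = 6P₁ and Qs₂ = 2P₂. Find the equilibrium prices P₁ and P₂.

Market 1: 178 - 3P₁ - 2P₂ = 6P₁ → 9P₁ + 2P₂ = 178.
Market 2: 8P₂ + 2P₁ = 313.
Eliminating P₂: 8×(1) − 2×(2) gives 68P₁ = 798, so P₁ = 399/34.
Back-substitute into (2): P₂ = (313 − 2×399/34) / 8 = 2461/68.

P₁ = 399/34, P₂ = 2461/68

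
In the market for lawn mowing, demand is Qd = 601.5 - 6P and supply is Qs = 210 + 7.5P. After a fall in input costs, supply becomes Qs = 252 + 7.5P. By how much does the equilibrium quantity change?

ΔQ = 56/3

Original equilibrium: P* = 29, Q* = 427.5.
New equilibrium: 601.5 - 6P = 252 + 7.5P, so 349.5 = 13.5P and P' = 233/9; Q' = 601.5 − 6(233/9) = 2677/6.
Change in quantity: 2677/6 − 427.5 = 56/3.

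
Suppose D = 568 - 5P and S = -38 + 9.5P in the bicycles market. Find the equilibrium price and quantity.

Set D = S: 568 - 5P = -38 + 9.5P.
606 = 14.5P, so P* = 1212/29.
Q* = 568 − 5(1212/29) = 10412/29.

P* = 1212/29, Q* = 10412/29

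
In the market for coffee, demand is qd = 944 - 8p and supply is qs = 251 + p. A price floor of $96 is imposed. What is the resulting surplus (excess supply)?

Surplus = 171

Equilibrium price would be p* = 77, so the floor at 96 binds.
At p = 96: qd = 176, qs = 347.
Surplus = 347 − 176 = 171.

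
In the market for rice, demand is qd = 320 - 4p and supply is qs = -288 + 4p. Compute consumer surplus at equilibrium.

Consumer surplus = 32

Equilibrium: 320 - 4p = -288 + 4p gives p* = 76, q* = 16.
Demand choke price (qd = 0): p = 80.
CS = ½(80 − 76)(16) = 32.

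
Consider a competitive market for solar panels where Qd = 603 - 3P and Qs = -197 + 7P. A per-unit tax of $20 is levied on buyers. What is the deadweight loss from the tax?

Pre-tax equilibrium: P* = 80, Q* = 363.
Tax on buyers shifts demand to Qd = 603 − 3(P + 20) = 543 - 3P.
543 - 3P = -197 + 7P gives seller price Ps = 74; buyers pay Pb = 74 + 20 = 94.
New quantity: Q = 603 − 3(94) = 321.
DWL = ½ × 20 × (363 − 321) = 420.

Deadweight loss = 420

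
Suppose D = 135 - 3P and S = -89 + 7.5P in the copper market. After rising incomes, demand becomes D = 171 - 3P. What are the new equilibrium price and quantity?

P' = 520/21, Q' = 677/7

Original equilibrium: P* = 64/3, Q* = 71.
New equilibrium: 171 - 3P = -89 + 7.5P, so 260 = 10.5P and P' = 520/21; Q' = 171 − 3(520/21) = 677/7.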